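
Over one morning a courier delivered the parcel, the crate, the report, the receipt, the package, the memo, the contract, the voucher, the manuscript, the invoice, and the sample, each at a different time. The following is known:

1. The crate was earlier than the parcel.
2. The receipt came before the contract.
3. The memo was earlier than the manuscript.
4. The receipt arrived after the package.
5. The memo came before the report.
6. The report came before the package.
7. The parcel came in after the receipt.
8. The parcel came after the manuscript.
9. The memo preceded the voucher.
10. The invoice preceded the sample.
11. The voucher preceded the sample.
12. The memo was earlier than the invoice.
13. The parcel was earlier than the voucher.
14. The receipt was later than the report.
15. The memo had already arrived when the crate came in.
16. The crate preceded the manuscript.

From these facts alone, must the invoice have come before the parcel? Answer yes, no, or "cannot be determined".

cannot be determined

No chain of stated constraints runs from the invoice to the parcel, and none runs from the parcel to the invoice either.
So the relative order of the invoice and the parcel is not fixed by the given facts.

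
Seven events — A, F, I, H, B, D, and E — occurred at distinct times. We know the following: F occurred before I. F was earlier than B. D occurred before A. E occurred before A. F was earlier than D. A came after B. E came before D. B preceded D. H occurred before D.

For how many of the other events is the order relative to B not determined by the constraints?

Forced before B: F; forced after B: A and D.
That leaves E, H, and I with no forced order relative to B — 3.

3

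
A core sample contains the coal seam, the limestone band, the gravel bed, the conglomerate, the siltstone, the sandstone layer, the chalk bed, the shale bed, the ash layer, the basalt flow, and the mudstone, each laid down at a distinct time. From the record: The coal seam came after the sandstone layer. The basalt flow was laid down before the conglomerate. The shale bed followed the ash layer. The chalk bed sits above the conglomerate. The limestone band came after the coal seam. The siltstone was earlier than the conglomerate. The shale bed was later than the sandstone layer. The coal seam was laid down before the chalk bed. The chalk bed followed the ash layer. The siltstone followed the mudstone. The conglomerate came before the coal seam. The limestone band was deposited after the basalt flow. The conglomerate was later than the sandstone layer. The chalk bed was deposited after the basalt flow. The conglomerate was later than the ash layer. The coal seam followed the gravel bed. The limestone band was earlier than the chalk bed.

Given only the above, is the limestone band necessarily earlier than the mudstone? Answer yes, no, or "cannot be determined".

no

Tracing the constraints gives the mudstone → the siltstone → the conglomerate → the coal seam → the limestone band, so the mudstone must come before the limestone band.
That means the limestone band cannot be before the mudstone.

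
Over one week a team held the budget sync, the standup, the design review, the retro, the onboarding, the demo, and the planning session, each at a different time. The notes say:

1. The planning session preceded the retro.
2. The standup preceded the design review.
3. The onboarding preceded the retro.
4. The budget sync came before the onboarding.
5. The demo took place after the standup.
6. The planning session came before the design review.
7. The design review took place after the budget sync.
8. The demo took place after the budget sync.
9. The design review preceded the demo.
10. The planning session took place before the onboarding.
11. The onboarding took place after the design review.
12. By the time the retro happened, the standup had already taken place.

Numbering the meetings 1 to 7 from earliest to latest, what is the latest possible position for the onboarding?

The onboarding must come before the retro — 1 meeting forced after it.
Everything else can be placed before the onboarding in some valid order, so the onboarding can sit as late as position 7 − 1 = 6.

6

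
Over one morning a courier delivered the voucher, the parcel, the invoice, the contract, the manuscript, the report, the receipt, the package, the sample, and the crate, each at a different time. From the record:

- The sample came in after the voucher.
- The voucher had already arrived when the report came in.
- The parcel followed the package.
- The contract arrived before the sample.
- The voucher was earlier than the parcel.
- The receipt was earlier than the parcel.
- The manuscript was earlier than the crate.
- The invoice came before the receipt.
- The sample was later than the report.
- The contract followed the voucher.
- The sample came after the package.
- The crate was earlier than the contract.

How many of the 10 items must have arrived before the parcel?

Directly stated before the parcel: the package, the receipt, and the voucher.
The invoice reaches the parcel via the invoice → the receipt → the parcel.
No chain forces the contract (or any of the others) ahead of the parcel.
That's the invoice, the package, the receipt, and the voucher — 4 in all.

4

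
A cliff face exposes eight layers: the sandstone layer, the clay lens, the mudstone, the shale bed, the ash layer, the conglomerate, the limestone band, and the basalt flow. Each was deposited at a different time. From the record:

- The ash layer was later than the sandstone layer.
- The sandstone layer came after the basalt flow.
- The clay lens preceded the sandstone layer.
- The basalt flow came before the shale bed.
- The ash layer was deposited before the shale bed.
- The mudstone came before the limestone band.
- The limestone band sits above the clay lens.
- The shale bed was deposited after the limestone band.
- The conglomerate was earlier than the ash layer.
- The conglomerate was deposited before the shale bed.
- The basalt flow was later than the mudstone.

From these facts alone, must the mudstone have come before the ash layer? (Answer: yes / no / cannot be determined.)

yes

Chain the constraints: the mudstone → the basalt flow → the sandstone layer → the ash layer. Each link is directly stated, so the mudstone comes before the ash layer.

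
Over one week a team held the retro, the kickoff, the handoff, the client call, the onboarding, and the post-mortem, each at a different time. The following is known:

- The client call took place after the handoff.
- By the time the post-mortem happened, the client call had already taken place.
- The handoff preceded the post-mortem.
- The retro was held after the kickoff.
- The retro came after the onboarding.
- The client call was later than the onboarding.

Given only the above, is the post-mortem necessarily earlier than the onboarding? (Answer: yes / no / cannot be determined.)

no

Tracing the constraints gives the onboarding → the client call → the post-mortem, so the onboarding must come before the post-mortem.
That means the post-mortem cannot be before the onboarding.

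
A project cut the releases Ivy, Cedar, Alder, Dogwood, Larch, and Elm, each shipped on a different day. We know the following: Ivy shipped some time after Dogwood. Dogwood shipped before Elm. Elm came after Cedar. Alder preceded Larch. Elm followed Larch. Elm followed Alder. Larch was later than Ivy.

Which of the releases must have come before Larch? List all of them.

Directly stated before Larch: Alder and Ivy.
Dogwood reaches Larch via Dogwood → Ivy → Larch.

Alder, Dogwood, Ivy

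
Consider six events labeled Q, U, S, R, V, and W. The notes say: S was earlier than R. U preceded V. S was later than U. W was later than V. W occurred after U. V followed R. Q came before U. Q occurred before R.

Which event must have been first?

Q

Q has a chain of constraints placing it before every other event, so Q must be first.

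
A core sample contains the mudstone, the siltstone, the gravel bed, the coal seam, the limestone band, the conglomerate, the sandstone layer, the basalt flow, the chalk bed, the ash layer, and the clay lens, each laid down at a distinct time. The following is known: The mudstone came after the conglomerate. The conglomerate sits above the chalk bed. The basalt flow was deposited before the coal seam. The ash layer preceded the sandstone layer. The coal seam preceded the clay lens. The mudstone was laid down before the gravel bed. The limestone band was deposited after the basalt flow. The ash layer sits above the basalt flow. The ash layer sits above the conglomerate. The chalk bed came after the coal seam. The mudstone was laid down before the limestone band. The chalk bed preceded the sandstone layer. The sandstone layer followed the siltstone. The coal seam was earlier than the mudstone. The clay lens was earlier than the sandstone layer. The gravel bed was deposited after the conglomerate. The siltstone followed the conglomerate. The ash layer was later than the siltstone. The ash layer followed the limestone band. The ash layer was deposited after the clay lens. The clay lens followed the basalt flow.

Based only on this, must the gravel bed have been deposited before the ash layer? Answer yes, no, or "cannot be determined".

No chain of stated constraints runs from the gravel bed to the ash layer, and none runs from the ash layer to the gravel bed either.
So the relative order of the gravel bed and the ash layer is not fixed by the given facts.

cannot be determined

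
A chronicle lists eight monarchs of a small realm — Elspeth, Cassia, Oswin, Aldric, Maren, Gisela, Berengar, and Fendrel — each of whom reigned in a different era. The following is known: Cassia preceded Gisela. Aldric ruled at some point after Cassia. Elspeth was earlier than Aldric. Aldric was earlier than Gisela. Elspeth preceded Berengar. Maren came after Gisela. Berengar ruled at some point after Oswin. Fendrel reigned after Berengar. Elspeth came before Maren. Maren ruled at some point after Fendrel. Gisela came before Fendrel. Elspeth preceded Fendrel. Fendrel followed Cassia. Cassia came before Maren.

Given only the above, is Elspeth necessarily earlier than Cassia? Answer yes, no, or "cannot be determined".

cannot be determined

No chain of stated constraints runs from Elspeth to Cassia, and none runs from Cassia to Elspeth either.
So the relative order of Elspeth and Cassia is not fixed by the given facts.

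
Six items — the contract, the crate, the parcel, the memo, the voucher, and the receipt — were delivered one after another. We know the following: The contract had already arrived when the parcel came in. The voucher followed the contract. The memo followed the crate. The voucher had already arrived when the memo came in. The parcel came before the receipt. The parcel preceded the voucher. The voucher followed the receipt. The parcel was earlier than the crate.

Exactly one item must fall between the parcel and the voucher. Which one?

the receipt

Tracing the constraints gives the parcel → the receipt → the voucher, so the receipt sits after the parcel and before the voucher.
No other item is forced both after the parcel and before the voucher.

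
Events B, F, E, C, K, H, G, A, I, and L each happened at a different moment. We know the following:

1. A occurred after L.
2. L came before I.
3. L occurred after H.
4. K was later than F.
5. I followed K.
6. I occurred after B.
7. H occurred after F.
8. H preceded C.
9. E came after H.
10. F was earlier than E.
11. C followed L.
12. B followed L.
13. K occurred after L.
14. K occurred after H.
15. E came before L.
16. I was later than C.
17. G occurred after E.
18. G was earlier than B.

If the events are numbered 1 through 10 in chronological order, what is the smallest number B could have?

E, F, G, H, and L must all come before B — 5 forced predecessors.
Nothing else is forced ahead of B, so its earliest slot is position 5 + 1 = 6.

6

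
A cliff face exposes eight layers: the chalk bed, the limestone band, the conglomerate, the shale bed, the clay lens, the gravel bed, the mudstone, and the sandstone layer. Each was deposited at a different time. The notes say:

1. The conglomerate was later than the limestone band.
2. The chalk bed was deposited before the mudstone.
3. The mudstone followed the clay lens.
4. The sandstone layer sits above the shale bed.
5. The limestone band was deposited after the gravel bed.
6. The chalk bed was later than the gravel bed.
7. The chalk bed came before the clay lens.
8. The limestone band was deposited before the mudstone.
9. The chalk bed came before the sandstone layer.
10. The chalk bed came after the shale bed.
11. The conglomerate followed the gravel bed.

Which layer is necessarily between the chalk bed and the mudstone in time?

the clay lens

Tracing the constraints gives the chalk bed → the clay lens → the mudstone, so the clay lens sits after the chalk bed and before the mudstone.
No other layer is forced both after the chalk bed and before the mudstone.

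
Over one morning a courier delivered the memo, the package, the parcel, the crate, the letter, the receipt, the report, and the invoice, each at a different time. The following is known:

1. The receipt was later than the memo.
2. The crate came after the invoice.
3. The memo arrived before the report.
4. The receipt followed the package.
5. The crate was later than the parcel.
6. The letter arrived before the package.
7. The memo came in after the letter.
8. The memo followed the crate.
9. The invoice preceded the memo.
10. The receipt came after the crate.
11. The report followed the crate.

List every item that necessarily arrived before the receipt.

the crate, the invoice, the letter, the memo, the package, the parcel

Directly stated before the receipt: the crate, the memo, and the package.
The invoice reaches the receipt via the invoice → the memo → the receipt.
The letter reaches the receipt via the letter → the package → the receipt.
The parcel reaches the receipt via the parcel → the crate → the receipt.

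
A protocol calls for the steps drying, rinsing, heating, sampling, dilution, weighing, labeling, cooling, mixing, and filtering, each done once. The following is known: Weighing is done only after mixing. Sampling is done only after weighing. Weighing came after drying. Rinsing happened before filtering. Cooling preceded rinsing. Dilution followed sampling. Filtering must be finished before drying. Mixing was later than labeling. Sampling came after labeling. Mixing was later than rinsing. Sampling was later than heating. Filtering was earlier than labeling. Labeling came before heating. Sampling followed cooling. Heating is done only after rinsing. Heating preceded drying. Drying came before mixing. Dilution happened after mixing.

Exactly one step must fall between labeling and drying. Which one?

heating

Tracing the constraints gives labeling → heating → drying, so heating sits after labeling and before drying.
No other step is forced both after labeling and before drying.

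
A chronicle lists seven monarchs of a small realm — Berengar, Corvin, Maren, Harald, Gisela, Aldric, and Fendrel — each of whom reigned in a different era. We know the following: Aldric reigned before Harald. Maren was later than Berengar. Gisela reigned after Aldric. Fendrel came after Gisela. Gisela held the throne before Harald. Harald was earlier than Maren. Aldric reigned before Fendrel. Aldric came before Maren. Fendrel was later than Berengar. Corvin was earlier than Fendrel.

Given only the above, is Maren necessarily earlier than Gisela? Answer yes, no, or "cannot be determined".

no

Tracing the constraints gives Gisela → Harald → Maren, so Gisela must come before Maren.
That means Maren cannot be before Gisela.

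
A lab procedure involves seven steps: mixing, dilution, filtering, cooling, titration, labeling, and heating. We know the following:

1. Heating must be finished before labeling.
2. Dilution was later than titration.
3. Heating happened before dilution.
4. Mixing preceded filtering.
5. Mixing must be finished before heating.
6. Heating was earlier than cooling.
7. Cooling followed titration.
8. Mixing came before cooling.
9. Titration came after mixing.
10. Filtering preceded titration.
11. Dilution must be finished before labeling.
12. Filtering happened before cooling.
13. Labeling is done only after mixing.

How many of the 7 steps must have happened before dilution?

Directly stated before dilution: heating and titration.
Filtering reaches dilution via filtering → titration → dilution.
Mixing reaches dilution via mixing → heating → dilution.
No chain forces cooling (or any of the others) ahead of dilution.
That's filtering, heating, mixing, and titration — 4 in all.

4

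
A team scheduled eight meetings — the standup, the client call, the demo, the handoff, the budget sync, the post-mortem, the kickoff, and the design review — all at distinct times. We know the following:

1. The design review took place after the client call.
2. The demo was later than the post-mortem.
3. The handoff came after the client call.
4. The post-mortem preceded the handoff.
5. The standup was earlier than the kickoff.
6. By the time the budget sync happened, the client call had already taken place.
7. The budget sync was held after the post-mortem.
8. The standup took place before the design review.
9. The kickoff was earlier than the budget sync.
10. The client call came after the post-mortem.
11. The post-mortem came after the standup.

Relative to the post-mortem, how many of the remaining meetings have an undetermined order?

Forced before the post-mortem: the standup; forced after the post-mortem: the budget sync, the client call, the demo, the design review, and the handoff.
That leaves the kickoff with no forced order relative to the post-mortem — 1.

1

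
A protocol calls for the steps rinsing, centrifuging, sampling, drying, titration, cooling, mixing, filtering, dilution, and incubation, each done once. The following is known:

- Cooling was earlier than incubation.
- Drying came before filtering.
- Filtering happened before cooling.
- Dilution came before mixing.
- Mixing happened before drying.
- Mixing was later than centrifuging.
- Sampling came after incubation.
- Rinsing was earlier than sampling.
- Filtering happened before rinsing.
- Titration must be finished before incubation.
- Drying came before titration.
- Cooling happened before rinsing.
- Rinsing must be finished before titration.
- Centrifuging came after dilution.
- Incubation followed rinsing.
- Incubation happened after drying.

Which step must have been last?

sampling

Every other step has a chain of constraints placing it before sampling, so sampling is last.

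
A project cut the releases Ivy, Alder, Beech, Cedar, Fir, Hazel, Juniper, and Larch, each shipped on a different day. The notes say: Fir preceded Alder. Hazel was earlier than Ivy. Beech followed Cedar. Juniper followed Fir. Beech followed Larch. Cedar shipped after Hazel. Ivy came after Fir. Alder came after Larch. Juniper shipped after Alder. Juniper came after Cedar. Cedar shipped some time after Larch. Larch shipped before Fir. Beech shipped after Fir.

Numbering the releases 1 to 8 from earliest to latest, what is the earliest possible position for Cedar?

Hazel and Larch must both come before Cedar — 2 forced predecessors.
Nothing else is forced ahead of Cedar, so its earliest slot is position 2 + 1 = 3.

3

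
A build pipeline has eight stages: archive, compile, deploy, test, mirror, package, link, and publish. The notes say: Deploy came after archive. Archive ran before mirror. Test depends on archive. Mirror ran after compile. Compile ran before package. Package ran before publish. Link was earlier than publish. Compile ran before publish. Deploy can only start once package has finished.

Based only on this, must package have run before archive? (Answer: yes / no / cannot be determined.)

No chain of stated constraints runs from package to archive, and none runs from archive to package either.
So the relative order of package and archive is not fixed by the given facts.

cannot be determined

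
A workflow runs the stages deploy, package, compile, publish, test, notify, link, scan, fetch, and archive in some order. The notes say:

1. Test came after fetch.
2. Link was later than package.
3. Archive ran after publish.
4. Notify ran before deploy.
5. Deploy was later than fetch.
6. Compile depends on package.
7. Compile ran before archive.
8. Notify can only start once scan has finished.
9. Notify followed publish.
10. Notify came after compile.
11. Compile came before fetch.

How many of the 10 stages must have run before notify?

4

Directly stated before notify: compile, publish, and scan.
Package reaches notify via package → compile → notify.
No chain forces fetch (or any of the others) ahead of notify.
That's compile, package, publish, and scan — 4 in all.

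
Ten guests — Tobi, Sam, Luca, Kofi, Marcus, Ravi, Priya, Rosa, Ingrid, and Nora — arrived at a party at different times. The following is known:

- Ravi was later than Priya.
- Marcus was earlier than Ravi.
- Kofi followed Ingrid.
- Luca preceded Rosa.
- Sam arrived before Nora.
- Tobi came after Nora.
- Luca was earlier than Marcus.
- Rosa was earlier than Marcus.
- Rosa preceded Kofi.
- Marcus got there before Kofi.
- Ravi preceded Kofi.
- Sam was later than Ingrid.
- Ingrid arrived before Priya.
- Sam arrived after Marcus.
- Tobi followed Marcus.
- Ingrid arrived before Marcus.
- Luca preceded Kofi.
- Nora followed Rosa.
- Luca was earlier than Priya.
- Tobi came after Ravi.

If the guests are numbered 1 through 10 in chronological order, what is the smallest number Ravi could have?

Ingrid, Luca, Marcus, Priya, and Rosa must all come before Ravi — 5 forced predecessors.
Nothing else is forced ahead of Ravi, so their earliest slot is position 5 + 1 = 6.

6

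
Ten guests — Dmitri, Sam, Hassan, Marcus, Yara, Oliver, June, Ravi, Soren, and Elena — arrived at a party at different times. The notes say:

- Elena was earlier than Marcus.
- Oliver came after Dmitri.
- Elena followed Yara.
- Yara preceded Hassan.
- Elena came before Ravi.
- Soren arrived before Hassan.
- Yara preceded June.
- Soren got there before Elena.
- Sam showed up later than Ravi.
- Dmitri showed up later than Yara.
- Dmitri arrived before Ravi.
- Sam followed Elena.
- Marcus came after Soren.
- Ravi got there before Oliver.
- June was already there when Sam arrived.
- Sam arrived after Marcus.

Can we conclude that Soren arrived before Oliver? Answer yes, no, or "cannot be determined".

yes

Chain the constraints: Soren → Elena → Ravi → Oliver. Each link is directly stated, so Soren comes before Oliver.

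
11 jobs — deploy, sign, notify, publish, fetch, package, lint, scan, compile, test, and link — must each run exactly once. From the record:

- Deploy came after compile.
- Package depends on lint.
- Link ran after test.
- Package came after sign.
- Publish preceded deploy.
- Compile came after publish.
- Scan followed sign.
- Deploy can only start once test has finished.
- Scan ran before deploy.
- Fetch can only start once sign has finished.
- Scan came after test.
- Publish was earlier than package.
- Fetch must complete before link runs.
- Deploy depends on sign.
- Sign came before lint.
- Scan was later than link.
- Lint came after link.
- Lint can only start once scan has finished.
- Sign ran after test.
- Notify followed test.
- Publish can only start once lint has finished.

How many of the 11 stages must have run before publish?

6

Directly stated before publish: lint.
Fetch reaches publish via fetch → link → lint → publish.
Link reaches publish via link → lint → publish.
Scan reaches publish via scan → lint → publish.
Likewise sign and test each reach publish by chaining the stated constraints.
No chain forces package (or any of the others) ahead of publish.
That's fetch, link, lint, scan, sign, and test — 6 in all.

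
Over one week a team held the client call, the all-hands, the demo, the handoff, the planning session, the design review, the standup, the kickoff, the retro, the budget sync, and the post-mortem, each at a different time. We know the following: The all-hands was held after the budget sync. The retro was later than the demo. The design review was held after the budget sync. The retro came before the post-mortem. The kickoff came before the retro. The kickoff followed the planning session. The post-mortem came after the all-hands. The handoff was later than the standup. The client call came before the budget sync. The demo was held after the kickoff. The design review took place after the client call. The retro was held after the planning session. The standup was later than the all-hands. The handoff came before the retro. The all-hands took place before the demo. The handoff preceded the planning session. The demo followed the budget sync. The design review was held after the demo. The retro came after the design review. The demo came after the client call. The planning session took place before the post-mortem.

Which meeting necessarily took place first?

the client call

The client call has a chain of constraints placing it before every other meeting, so the client call must be first.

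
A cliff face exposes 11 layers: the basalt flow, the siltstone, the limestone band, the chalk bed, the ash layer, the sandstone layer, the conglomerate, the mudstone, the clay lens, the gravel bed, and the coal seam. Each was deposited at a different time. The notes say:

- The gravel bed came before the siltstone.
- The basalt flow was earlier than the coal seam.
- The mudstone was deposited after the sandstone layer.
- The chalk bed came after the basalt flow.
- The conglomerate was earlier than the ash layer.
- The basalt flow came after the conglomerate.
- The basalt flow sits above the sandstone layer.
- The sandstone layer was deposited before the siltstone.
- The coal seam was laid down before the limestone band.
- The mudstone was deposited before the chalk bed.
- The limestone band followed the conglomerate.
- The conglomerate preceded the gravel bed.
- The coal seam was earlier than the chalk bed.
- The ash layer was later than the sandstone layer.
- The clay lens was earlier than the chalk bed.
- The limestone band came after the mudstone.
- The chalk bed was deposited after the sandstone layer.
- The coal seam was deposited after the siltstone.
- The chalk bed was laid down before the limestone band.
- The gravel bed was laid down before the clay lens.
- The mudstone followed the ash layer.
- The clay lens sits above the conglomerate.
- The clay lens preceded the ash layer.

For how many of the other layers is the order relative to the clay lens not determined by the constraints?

Forced before the clay lens: the conglomerate and the gravel bed; forced after the clay lens: the ash layer, the chalk bed, the limestone band, and the mudstone.
That leaves the basalt flow, the coal seam, the sandstone layer, and the siltstone with no forced order relative to the clay lens — 4.

4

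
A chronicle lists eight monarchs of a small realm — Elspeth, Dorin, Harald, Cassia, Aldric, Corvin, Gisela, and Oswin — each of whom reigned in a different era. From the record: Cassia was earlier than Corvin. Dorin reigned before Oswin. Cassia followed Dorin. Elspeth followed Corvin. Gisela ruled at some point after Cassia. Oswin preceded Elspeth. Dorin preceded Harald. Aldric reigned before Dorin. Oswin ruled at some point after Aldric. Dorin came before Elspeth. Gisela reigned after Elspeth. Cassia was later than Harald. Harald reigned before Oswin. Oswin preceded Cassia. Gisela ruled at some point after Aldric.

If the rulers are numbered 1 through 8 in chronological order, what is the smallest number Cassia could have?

5

Aldric, Dorin, Harald, and Oswin must all come before Cassia — 4 forced predecessors.
Nothing else is forced ahead of Cassia, so their earliest slot is position 4 + 1 = 5.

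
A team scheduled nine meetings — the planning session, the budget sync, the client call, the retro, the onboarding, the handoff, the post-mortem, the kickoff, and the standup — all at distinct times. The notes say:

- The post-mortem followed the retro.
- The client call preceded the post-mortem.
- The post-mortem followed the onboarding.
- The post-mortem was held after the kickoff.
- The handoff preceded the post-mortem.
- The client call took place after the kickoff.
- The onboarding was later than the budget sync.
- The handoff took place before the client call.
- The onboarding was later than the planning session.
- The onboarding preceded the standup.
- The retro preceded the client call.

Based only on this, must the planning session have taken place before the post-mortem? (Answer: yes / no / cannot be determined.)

Chain the constraints: the planning session → the onboarding → the post-mortem. Each link is directly stated, so the planning session comes before the post-mortem.

yes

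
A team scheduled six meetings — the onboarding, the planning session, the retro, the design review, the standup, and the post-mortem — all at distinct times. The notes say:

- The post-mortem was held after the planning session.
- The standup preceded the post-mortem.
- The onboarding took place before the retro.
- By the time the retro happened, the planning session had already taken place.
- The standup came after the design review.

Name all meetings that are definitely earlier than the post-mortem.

Directly stated before the post-mortem: the planning session and the standup.
The design review reaches the post-mortem via the design review → the standup → the post-mortem.
No chain forces the onboarding (or any of the others) ahead of the post-mortem.

the design review, the planning session, the standup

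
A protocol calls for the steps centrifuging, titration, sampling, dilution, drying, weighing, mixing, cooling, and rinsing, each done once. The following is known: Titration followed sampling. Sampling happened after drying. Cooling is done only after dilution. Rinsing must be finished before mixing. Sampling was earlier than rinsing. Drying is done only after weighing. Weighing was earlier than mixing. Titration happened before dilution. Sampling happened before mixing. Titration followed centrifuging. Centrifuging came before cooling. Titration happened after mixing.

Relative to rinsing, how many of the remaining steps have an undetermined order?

1

Forced before rinsing: drying, sampling, and weighing; forced after rinsing: cooling, dilution, mixing, and titration.
That leaves centrifuging with no forced order relative to rinsing — 1.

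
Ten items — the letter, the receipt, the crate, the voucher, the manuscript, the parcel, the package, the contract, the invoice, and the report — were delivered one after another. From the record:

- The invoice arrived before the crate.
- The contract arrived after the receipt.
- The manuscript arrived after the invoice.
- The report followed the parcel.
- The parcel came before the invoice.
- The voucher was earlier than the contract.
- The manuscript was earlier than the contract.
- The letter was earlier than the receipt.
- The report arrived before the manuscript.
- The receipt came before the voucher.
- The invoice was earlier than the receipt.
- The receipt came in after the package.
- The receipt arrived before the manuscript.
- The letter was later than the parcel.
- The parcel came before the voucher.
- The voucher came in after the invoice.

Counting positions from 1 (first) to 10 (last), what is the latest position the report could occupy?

The report must come before the contract and the manuscript — 2 items forced after it.
Everything else can be placed before the report in some valid order, so the report can sit as late as position 10 − 2 = 8.

8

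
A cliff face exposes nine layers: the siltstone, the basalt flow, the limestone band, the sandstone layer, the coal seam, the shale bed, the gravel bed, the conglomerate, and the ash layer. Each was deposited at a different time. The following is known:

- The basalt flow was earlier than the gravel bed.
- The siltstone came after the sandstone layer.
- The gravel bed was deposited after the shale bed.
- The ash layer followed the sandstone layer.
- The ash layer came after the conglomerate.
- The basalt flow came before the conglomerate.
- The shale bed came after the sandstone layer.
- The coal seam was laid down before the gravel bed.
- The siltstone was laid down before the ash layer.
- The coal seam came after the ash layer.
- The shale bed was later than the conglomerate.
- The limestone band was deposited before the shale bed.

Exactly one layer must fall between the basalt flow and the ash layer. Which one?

the conglomerate

Tracing the constraints gives the basalt flow → the conglomerate → the ash layer, so the conglomerate sits after the basalt flow and before the ash layer.
No other layer is forced both after the basalt flow and before the ash layer.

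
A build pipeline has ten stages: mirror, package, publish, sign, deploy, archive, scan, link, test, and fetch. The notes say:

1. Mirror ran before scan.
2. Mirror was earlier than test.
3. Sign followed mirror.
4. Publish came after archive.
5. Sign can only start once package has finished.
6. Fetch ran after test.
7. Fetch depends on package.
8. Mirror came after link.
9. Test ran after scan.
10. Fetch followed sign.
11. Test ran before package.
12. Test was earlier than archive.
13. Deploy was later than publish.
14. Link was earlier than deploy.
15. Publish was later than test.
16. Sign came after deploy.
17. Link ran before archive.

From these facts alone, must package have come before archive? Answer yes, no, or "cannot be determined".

cannot be determined

No chain of stated constraints runs from package to archive, and none runs from archive to package either.
So the relative order of package and archive is not fixed by the given facts.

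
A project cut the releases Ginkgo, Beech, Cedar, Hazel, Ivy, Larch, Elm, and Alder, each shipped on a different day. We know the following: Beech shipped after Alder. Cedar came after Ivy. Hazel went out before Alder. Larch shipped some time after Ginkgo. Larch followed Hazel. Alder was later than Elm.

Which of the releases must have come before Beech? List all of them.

Directly stated before Beech: Alder.
Elm reaches Beech via Elm → Alder → Beech.
Hazel reaches Beech via Hazel → Alder → Beech.
No chain forces Ginkgo (or any of the others) ahead of Beech.

Alder, Elm, Hazel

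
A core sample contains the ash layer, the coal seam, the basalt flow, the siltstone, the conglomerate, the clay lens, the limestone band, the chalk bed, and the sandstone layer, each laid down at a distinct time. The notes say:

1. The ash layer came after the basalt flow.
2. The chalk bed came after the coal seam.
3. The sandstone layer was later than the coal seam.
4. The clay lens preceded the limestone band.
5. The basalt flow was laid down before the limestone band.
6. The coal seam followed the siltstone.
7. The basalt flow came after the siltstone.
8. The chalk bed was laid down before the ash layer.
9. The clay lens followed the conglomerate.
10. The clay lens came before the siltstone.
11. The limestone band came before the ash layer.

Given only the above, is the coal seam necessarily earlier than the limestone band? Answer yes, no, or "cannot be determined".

cannot be determined

No chain of stated constraints runs from the coal seam to the limestone band, and none runs from the limestone band to the coal seam either.
So the relative order of the coal seam and the limestone band is not fixed by the given facts.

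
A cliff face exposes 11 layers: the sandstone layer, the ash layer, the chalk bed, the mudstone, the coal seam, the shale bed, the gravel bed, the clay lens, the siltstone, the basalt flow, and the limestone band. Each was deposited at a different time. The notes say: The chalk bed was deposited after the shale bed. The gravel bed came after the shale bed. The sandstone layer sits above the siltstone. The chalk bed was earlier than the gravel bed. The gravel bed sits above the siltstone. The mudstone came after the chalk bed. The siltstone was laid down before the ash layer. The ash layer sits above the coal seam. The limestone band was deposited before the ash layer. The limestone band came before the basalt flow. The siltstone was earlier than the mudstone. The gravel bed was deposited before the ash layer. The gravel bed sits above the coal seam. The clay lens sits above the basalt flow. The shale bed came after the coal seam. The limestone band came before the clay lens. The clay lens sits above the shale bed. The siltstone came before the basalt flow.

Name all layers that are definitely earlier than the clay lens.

Directly stated before the clay lens: the basalt flow, the limestone band, and the shale bed.
The coal seam reaches the clay lens via the coal seam → the shale bed → the clay lens.
The siltstone reaches the clay lens via the siltstone → the basalt flow → the clay lens.

the basalt flow, the coal seam, the limestone band, the shale bed, the siltstone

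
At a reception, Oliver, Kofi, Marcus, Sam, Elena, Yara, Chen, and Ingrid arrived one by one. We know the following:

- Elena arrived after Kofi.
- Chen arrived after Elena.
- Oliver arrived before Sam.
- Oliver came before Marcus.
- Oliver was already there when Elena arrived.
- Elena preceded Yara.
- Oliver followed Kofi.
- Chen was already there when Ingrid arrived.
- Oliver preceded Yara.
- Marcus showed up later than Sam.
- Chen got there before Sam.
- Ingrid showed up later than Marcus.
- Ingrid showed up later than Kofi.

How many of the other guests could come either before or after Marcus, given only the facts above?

1

Forced before Marcus: Chen, Elena, Kofi, Oliver, and Sam; forced after Marcus: Ingrid.
That leaves Yara with no forced order relative to Marcus — 1.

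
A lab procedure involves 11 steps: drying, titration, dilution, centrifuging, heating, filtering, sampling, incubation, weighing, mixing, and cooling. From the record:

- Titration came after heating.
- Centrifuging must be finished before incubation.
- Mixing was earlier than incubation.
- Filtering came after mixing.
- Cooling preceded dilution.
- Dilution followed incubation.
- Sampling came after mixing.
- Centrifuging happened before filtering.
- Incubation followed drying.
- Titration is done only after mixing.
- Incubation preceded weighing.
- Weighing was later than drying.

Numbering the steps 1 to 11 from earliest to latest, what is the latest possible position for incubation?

Incubation must come before dilution and weighing — 2 steps forced after it.
Everything else can be placed before incubation in some valid order, so incubation can sit as late as position 11 − 2 = 9.

9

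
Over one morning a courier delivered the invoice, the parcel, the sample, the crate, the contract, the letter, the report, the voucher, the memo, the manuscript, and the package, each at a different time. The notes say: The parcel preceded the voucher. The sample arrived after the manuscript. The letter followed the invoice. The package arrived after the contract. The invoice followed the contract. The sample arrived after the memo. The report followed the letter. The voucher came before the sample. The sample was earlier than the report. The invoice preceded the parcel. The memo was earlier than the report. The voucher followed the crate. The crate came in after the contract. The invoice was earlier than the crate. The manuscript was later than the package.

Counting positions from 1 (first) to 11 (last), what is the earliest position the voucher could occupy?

The contract, the crate, the invoice, and the parcel must all come before the voucher — 4 forced predecessors.
Nothing else is forced ahead of the voucher, so its earliest slot is position 4 + 1 = 5.

5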